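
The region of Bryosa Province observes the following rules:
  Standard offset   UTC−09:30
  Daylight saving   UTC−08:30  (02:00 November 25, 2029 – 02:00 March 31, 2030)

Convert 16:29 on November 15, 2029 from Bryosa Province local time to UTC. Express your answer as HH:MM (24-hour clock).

November 15, 2029 is outside the daylight-saving period (25 November 2029 – 31 March 2030), so Bryosa Province is on standard time, UTC−09:30.
16:29 local + 9h30m = 01:59 UTC (rolling into the next day, 16 November 2029).

01:59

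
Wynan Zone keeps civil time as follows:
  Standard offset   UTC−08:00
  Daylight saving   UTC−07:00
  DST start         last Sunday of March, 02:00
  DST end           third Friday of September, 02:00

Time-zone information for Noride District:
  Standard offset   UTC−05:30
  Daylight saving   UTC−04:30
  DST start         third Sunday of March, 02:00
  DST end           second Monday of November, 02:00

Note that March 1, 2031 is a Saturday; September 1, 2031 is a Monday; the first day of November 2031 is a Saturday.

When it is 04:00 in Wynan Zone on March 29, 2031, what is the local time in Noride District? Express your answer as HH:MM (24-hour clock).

07:30

1 March 2031 is a Saturday, so Sundays fall on 2, 9, 16, 23, 30; the last is March 30.
1 September 2031 is a Monday, so the first Friday is September 5 and the third is September 19.
March 29, 2031 does not fall between 30 March and 19 September, so daylight saving is not in effect and Wynan Zone is at UTC−08:00.
04:00 Wynan Zone + 8h = 12:00 UTC.
1 March 2031 is a Saturday, so the first Sunday is March 2 and the third is March 16.
1 November 2031 is a Saturday, so the first Monday is November 3 and the second is November 10.
At the standard offset (UTC−05:30), 12:00 UTC − 5h30m = 06:30 Noride District standard time.
The standard-time date in Noride District, March 29, 2031, lies within the daylight-saving period (16 March – 10 November), so Noride District is on daylight time, UTC−04:30.
12:00 UTC − 4h30m = 07:30 Noride District.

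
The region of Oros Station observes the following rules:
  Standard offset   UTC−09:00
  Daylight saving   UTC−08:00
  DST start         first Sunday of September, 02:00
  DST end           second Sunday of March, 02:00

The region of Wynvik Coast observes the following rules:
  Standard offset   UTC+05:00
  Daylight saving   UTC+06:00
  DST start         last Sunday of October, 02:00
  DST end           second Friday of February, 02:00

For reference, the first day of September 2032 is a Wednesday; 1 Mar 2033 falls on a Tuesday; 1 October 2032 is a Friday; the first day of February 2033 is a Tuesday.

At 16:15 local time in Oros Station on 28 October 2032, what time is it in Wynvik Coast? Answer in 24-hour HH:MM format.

1 September 2032 is a Wednesday, so the first Sunday is September 5.
1 March 2033 is a Tuesday, so the first Sunday is March 6 and the second is March 13.
28 October 2032 lies within the daylight-saving period (5 September 2032 – 13 March 2033), so Oros Station is on daylight time, UTC−08:00.
16:15 Oros Station + 8h = 00:15 UTC (rolling into the next day, 29 October 2032).
1 October 2032 is a Friday, so Sundays fall on 3, 10, 17, 24, 31; the last is October 31.
1 February 2033 is a Tuesday, so the first Friday is February 4 and the second is February 11.
At the standard offset (UTC+05:00), 00:15 UTC + 5h = 05:15 Wynvik Coast standard time.
The standard-time date in Wynvik Coast, 29 October 2032, does not fall between 31 October 2032 and 11 February 2033, so daylight saving is not in effect and Wynvik Coast is at UTC+05:00.
00:15 UTC + 5h = 05:15 Wynvik Coast.

05:15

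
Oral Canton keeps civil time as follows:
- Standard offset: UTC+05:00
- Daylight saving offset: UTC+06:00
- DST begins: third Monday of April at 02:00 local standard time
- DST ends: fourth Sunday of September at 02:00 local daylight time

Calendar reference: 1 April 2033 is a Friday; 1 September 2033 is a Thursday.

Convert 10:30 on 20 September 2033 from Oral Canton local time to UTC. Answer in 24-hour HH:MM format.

04:30

1 April 2033 is a Friday, so the first Monday is April 4 and the third is April 18.
1 September 2033 is a Thursday, so the first Sunday is September 4 and the fourth is September 25.
Daylight saving runs 18 April – 25 September; 20 September 2033 is inside that window, so Oral Canton is at UTC+06:00.
10:30 local − 6h = 04:30 UTC.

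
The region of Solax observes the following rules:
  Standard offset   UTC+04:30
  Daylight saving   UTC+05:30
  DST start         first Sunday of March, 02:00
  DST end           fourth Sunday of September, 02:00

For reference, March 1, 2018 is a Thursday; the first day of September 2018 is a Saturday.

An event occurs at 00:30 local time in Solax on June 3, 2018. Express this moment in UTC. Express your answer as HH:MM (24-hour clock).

19:00

1 March 2018 is a Thursday, so the first Sunday is March 4.
1 September 2018 is a Saturday, so the first Sunday is September 2 and the fourth is September 23.
June 3, 2018 falls between 4 March and 23 September, so daylight saving is in effect and Solax is at UTC+05:30.
00:30 local − 5h30m = 19:00 UTC (rolling into the previous day, 2 June 2018).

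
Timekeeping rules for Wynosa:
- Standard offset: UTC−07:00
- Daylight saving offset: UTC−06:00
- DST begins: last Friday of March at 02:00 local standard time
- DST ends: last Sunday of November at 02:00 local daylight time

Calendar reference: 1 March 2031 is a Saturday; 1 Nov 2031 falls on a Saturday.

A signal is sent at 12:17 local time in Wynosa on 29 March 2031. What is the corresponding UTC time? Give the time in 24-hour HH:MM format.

18:17

1 March 2031 is a Saturday, so Fridays fall on 7, 14, 21, 28; the last is March 28.
1 November 2031 is a Saturday, so Sundays fall on 2, 9, 16, 23, 30; the last is November 30.
29 March 2031 falls between 28 March and 30 November, so daylight saving is in effect and Wynosa is at UTC−06:00.
12:17 local + 6h = 18:17 UTC.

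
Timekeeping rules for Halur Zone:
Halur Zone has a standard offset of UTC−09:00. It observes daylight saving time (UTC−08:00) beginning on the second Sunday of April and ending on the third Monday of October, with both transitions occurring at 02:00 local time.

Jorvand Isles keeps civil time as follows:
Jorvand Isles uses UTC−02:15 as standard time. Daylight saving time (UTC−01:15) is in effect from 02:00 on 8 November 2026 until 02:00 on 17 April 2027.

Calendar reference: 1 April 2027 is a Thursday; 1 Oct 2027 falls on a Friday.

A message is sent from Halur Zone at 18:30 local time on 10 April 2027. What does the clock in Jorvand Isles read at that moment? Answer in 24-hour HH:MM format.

02:15

1 April 2027 is a Thursday, so the first Sunday is April 4 and the second is April 11.
1 October 2027 is a Friday, so the first Monday is October 4 and the third is October 18.
10 April 2027 is outside the daylight-saving period (11 April – 18 October), so Halur Zone is on standard time, UTC−09:00.
18:30 Halur Zone + 9h = 03:30 UTC (rolling into the next day, 11 April 2027).
At the standard offset (UTC−02:15), 03:30 UTC − 2h15m = 01:15 Jorvand Isles standard time.
The standard-time date in Jorvand Isles, 11 April 2027, falls between 8 November 2026 and 17 April 2027, so daylight saving is in effect and Jorvand Isles is at UTC−01:15.
03:30 UTC − 1h15m = 02:15 Jorvand Isles.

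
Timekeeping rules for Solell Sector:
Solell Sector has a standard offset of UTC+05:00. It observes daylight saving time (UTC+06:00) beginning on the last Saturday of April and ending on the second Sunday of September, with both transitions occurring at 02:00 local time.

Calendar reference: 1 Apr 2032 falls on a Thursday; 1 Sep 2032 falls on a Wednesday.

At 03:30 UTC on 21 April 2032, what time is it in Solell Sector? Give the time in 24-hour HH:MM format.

1 April 2032 is a Thursday, so Saturdays fall on 3, 10, 17, 24; the last is April 24.
1 September 2032 is a Wednesday, so the first Sunday is September 5 and the second is September 12.
At the standard offset (UTC+05:00), 03:30 UTC + 5h = 08:30 Solell Sector standard time.
The standard-time date in Solell Sector, 21 April 2032, does not fall between 24 April and 12 September, so daylight saving is not in effect and Solell Sector is at UTC+05:00.
03:30 UTC + 5h = 08:30 local.

08:30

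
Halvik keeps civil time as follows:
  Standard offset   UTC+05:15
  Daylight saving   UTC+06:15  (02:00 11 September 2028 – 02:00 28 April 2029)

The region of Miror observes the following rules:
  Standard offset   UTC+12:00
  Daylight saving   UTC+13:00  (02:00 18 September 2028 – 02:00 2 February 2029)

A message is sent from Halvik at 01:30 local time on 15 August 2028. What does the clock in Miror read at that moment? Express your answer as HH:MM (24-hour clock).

08:15

Daylight saving runs 11 September 2028 – 28 April 2029; 15 August 2028 is outside that window, so Halvik is on standard time at UTC+05:15.
01:30 Halvik − 5h15m = 20:15 UTC (rolling into the previous day, 14 August 2028).
At the standard offset (UTC+12:00), 20:15 UTC + 12h = 08:15 Miror standard time (rolling into the next day, 15 August 2028).
Daylight saving runs 18 September 2028 – 2 February 2029; the standard-time date in Miror, 15 August 2028, is outside that window, so Miror is on standard time at UTC+12:00.
20:15 UTC + 12h = 08:15 Miror (rolling into the next day, 15 August 2028).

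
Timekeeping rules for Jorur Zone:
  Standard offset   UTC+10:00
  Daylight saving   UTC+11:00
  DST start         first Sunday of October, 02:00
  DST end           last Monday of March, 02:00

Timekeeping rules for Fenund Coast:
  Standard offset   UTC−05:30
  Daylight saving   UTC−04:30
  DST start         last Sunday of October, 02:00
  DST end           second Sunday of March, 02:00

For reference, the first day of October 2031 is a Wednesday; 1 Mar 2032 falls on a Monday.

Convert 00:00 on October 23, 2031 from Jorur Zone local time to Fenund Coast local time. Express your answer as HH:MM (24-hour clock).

1 October 2031 is a Wednesday, so the first Sunday is October 5.
1 March 2032 is a Monday, so Mondays fall on 1, 8, 15, 22, 29; the last is March 29.
October 23, 2031 lies within the daylight-saving period (5 October 2031 – 29 March 2032), so Jorur Zone is on daylight time, UTC+11:00.
00:00 Jorur Zone − 11h = 13:00 UTC (rolling into the previous day, 22 October 2031).
1 October 2031 is a Wednesday, so Sundays fall on 5, 12, 19, 26; the last is October 26.
1 March 2032 is a Monday, so the first Sunday is March 7 and the second is March 14.
At the standard offset (UTC−05:30), 13:00 UTC − 5h30m = 07:30 Fenund Coast standard time.
The standard-time date in Fenund Coast, October 22, 2031, does not fall between 26 October 2031 and 14 March 2032, so daylight saving is not in effect and Fenund Coast is at UTC−05:30.
13:00 UTC − 5h30m = 07:30 Fenund Coast.

07:30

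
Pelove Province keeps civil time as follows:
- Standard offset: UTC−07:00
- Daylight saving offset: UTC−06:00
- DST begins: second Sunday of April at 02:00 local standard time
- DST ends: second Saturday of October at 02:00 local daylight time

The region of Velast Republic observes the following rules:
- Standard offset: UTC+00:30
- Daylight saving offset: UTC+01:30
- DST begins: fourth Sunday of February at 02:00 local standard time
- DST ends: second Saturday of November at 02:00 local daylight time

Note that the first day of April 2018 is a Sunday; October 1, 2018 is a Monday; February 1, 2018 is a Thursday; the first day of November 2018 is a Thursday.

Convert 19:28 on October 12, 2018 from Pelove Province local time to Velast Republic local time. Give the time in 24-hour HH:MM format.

1 April 2018 is a Sunday, so the first Sunday is April 1 and the second is April 8.
1 October 2018 is a Monday, so the first Saturday is October 6 and the second is October 13.
October 12, 2018 lies within the daylight-saving period (8 April – 13 October), so Pelove Province is on daylight time, UTC−06:00.
19:28 Pelove Province + 6h = 01:28 UTC (rolling into the next day, 13 October 2018).
1 February 2018 is a Thursday, so the first Sunday is February 4 and the fourth is February 25.
1 November 2018 is a Thursday, so the first Saturday is November 3 and the second is November 10.
At the standard offset (UTC+00:30), 01:28 UTC + 0h30m = 01:58 Velast Republic standard time.
The standard-time date in Velast Republic, October 13, 2018, falls between 25 February and 10 November, so daylight saving is in effect and Velast Republic is at UTC+01:30.
01:28 UTC + 1h30m = 02:58 Velast Republic.

02:58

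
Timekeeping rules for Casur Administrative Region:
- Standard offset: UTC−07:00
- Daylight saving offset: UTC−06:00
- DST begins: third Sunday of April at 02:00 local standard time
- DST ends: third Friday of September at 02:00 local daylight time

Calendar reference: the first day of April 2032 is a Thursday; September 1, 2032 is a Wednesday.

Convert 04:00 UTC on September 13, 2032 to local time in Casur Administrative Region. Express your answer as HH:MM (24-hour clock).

22:00

1 April 2032 is a Thursday, so the first Sunday is April 4 and the third is April 18.
1 September 2032 is a Wednesday, so the first Friday is September 3 and the third is September 17.
At the standard offset (UTC−07:00), 04:00 UTC − 7h = 21:00 Casur Administrative Region standard time (rolling into the previous day, 12 September 2032).
The standard-time date in Casur Administrative Region, September 12, 2032, falls between 18 April and 17 September, so daylight saving is in effect and Casur Administrative Region is at UTC−06:00.
04:00 UTC − 6h = 22:00 local (rolling into the previous day, 12 September 2032).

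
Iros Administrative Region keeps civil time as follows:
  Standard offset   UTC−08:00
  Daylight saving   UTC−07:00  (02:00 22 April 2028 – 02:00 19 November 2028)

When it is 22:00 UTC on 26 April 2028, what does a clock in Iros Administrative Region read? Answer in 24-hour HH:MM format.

At the standard offset (UTC−08:00), 22:00 UTC − 8h = 14:00 Iros Administrative Region standard time.
The standard-time date in Iros Administrative Region, 26 April 2028, lies within the daylight-saving period (22 April – 19 November), so Iros Administrative Region is on daylight time, UTC−07:00.
22:00 UTC − 7h = 15:00 local.

15:00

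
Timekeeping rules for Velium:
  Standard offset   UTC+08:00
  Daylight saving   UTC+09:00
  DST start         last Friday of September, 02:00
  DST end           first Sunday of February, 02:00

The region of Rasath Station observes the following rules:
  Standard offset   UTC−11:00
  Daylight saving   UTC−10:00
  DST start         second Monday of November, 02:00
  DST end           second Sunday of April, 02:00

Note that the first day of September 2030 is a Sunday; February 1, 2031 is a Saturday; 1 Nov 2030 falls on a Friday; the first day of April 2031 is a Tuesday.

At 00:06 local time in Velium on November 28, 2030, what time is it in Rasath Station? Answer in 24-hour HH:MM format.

1 September 2030 is a Sunday, so Fridays fall on 6, 13, 20, 27; the last is September 27.
1 February 2031 is a Saturday, so the first Sunday is February 2.
November 28, 2030 falls between 27 September 2030 and 2 February 2031, so daylight saving is in effect and Velium is at UTC+09:00.
00:06 Velium − 9h = 15:06 UTC (rolling into the previous day, 27 November 2030).
1 November 2030 is a Friday, so the first Monday is November 4 and the second is November 11.
1 April 2031 is a Tuesday, so the first Sunday is April 6 and the second is April 13.
At the standard offset (UTC−11:00), 15:06 UTC − 11h = 04:06 Rasath Station standard time.
Daylight saving runs 11 November 2030 – 13 April 2031; the standard-time date in Rasath Station, November 27, 2030, is inside that window, so Rasath Station is at UTC−10:00.
15:06 UTC − 10h = 05:06 Rasath Station.

05:06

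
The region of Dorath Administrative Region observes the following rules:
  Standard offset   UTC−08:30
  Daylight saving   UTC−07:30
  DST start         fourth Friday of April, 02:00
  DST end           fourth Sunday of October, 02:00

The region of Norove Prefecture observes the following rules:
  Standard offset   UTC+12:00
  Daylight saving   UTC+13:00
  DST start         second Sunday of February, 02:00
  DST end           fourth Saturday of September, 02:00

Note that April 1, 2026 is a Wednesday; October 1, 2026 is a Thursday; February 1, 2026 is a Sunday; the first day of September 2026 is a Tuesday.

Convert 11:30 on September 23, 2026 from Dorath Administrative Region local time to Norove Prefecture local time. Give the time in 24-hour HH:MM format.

08:00

1 April 2026 is a Wednesday, so the first Friday is April 3 and the fourth is April 24.
1 October 2026 is a Thursday, so the first Sunday is October 4 and the fourth is October 25.
September 23, 2026 lies within the daylight-saving period (24 April – 25 October), so Dorath Administrative Region is on daylight time, UTC−07:30.
11:30 Dorath Administrative Region + 7h30m = 19:00 UTC.
1 February 2026 is a Sunday, so the first Sunday is February 1 and the second is February 8.
1 September 2026 is a Tuesday, so the first Saturday is September 5 and the fourth is September 26.
At the standard offset (UTC+12:00), 19:00 UTC + 12h = 07:00 Norove Prefecture standard time (rolling into the next day, 24 September 2026).
The standard-time date in Norove Prefecture, September 24, 2026, falls between 8 February and 26 September, so daylight saving is in effect and Norove Prefecture is at UTC+13:00.
19:00 UTC + 13h = 08:00 Norove Prefecture (rolling into the next day, 24 September 2026).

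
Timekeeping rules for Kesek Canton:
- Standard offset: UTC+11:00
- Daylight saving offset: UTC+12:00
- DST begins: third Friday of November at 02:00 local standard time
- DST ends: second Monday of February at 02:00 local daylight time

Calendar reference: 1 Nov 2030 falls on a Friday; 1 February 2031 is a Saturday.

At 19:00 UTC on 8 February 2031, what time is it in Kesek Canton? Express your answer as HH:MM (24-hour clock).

1 November 2030 is a Friday, so the first Friday is November 1 and the third is November 15.
1 February 2031 is a Saturday, so the first Monday is February 3 and the second is February 10.
At the standard offset (UTC+11:00), 19:00 UTC + 11h = 06:00 Kesek Canton standard time (rolling into the next day, 9 February 2031).
The standard-time date in Kesek Canton, 9 February 2031, falls between 15 November 2030 and 10 February 2031, so daylight saving is in effect and Kesek Canton is at UTC+12:00.
19:00 UTC + 12h = 07:00 local (rolling into the next day, 9 February 2031).

07:00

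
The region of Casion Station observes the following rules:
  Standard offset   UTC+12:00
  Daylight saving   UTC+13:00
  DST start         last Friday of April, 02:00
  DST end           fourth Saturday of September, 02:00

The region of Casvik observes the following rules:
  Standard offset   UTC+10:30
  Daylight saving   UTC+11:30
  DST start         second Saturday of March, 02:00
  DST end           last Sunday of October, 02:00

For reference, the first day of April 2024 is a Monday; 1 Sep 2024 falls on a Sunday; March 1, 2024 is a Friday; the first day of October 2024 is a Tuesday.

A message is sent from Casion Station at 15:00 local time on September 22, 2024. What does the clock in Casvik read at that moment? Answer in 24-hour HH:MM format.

13:30

1 April 2024 is a Monday, so Fridays fall on 5, 12, 19, 26; the last is April 26.
1 September 2024 is a Sunday, so the first Saturday is September 7 and the fourth is September 28.
September 22, 2024 falls between 26 April and 28 September, so daylight saving is in effect and Casion Station is at UTC+13:00.
15:00 Casion Station − 13h = 02:00 UTC.
1 March 2024 is a Friday, so the first Saturday is March 2 and the second is March 9.
1 October 2024 is a Tuesday, so Sundays fall on 6, 13, 20, 27; the last is October 27.
At the standard offset (UTC+10:30), 02:00 UTC + 10h30m = 12:30 Casvik standard time.
The standard-time date in Casvik, September 22, 2024, lies within the daylight-saving period (9 March – 27 October), so Casvik is on daylight time, UTC+11:30.
02:00 UTC + 11h30m = 13:30 Casvik.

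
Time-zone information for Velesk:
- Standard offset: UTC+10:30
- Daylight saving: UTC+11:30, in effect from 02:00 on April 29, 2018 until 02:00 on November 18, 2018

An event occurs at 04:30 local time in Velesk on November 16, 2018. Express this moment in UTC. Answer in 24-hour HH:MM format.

17:00

Daylight saving runs 29 April – 18 November; November 16, 2018 is inside that window, so Velesk is at UTC+11:30.
04:30 local − 11h30m = 17:00 UTC (rolling into the previous day, 15 November 2018).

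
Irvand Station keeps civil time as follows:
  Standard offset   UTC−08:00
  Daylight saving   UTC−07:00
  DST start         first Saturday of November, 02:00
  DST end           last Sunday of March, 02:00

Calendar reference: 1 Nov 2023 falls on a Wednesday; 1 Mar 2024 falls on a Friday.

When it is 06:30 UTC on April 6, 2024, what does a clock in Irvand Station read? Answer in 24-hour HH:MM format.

1 November 2023 is a Wednesday, so the first Saturday is November 4.
1 March 2024 is a Friday, so Sundays fall on 3, 10, 17, 24, 31; the last is March 31.
At the standard offset (UTC−08:00), 06:30 UTC − 8h = 22:30 Irvand Station standard time (rolling into the previous day, 5 April 2024).
The standard-time date in Irvand Station, April 5, 2024, is outside the daylight-saving period (4 November 2023 – 31 March 2024), so Irvand Station is on standard time, UTC−08:00.
06:30 UTC − 8h = 22:30 local (rolling into the previous day, 5 April 2024).

22:30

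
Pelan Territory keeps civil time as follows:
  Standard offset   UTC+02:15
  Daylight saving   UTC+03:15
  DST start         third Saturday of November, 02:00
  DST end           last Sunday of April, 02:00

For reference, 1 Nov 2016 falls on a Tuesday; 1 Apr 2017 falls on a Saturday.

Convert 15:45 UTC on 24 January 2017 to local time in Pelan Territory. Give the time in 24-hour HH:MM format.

1 November 2016 is a Tuesday, so the first Saturday is November 5 and the third is November 19.
1 April 2017 is a Saturday, so Sundays fall on 2, 9, 16, 23, 30; the last is April 30.
At the standard offset (UTC+02:15), 15:45 UTC + 2h15m = 18:00 Pelan Territory standard time.
Daylight saving runs 19 November 2016 – 30 April 2017; the standard-time date in Pelan Territory, 24 January 2017, is inside that window, so Pelan Territory is at UTC+03:15.
15:45 UTC + 3h15m = 19:00 local.

19:00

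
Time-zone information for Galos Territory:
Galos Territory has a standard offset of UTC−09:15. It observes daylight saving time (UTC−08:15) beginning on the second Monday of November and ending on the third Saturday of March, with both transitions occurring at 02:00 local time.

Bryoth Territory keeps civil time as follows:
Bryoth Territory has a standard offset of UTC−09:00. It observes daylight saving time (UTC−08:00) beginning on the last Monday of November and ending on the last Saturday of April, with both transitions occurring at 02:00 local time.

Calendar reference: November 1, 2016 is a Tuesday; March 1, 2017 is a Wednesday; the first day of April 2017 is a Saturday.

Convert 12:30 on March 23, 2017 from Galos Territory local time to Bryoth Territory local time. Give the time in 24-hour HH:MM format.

13:45

1 November 2016 is a Tuesday, so the first Monday is November 7 and the second is November 14.
1 March 2017 is a Wednesday, so the first Saturday is March 4 and the third is March 18.
March 23, 2017 does not fall between 14 November 2016 and 18 March 2017, so daylight saving is not in effect and Galos Territory is at UTC−09:15.
12:30 Galos Territory + 9h15m = 21:45 UTC.
1 November 2016 is a Tuesday, so Mondays fall on 7, 14, 21, 28; the last is November 28.
1 April 2017 is a Saturday, so Saturdays fall on 1, 8, 15, 22, 29; the last is April 29.
At the standard offset (UTC−09:00), 21:45 UTC − 9h = 12:45 Bryoth Territory standard time.
The standard-time date in Bryoth Territory, March 23, 2017, falls between 28 November 2016 and 29 April 2017, so daylight saving is in effect and Bryoth Territory is at UTC−08:00.
21:45 UTC − 8h = 13:45 Bryoth Territory.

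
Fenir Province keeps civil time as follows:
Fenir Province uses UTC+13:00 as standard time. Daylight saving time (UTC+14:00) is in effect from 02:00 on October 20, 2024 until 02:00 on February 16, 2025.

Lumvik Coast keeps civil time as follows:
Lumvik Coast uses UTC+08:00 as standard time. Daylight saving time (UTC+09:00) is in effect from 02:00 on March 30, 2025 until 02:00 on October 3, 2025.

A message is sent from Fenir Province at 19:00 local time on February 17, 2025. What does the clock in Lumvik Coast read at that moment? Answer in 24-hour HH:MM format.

14:00

Daylight saving runs 20 October 2024 – 16 February 2025; February 17, 2025 is outside that window, so Fenir Province is on standard time at UTC+13:00.
19:00 Fenir Province − 13h = 06:00 UTC.
At the standard offset (UTC+08:00), 06:00 UTC + 8h = 14:00 Lumvik Coast standard time.
The standard-time date in Lumvik Coast, February 17, 2025, is outside the daylight-saving period (30 March – 3 October), so Lumvik Coast is on standard time, UTC+08:00.
06:00 UTC + 8h = 14:00 Lumvik Coast.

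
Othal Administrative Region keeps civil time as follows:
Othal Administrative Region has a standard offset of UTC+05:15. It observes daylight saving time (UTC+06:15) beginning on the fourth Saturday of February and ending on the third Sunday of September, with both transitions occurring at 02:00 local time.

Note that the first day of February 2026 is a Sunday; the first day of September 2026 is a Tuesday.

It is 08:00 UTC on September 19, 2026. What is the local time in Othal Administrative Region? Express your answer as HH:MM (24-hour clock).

14:15

1 February 2026 is a Sunday, so the first Saturday is February 7 and the fourth is February 28.
1 September 2026 is a Tuesday, so the first Sunday is September 6 and the third is September 20.
At the standard offset (UTC+05:15), 08:00 UTC + 5h15m = 13:15 Othal Administrative Region standard time.
The standard-time date in Othal Administrative Region, September 19, 2026, lies within the daylight-saving period (28 February – 20 September), so Othal Administrative Region is on daylight time, UTC+06:15.
08:00 UTC + 6h15m = 14:15 local.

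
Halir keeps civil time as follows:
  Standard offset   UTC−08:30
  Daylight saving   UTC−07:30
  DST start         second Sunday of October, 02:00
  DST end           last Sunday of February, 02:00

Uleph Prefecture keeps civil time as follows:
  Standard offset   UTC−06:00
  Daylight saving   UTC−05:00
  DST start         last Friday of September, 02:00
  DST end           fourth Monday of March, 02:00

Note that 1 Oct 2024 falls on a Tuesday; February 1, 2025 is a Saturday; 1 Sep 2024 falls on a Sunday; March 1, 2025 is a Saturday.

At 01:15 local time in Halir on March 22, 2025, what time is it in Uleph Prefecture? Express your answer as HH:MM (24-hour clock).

1 October 2024 is a Tuesday, so the first Sunday is October 6 and the second is October 13.
1 February 2025 is a Saturday, so Sundays fall on 2, 9, 16, 23; the last is February 23.
Daylight saving runs 13 October 2024 – 23 February 2025; March 22, 2025 is outside that window, so Halir is on standard time at UTC−08:30.
01:15 Halir + 8h30m = 09:45 UTC.
1 September 2024 is a Sunday, so Fridays fall on 6, 13, 20, 27; the last is September 27.
1 March 2025 is a Saturday, so the first Monday is March 3 and the fourth is March 24.
At the standard offset (UTC−06:00), 09:45 UTC − 6h = 03:45 Uleph Prefecture standard time.
The standard-time date in Uleph Prefecture, March 22, 2025, lies within the daylight-saving period (27 September 2024 – 24 March 2025), so Uleph Prefecture is on daylight time, UTC−05:00.
09:45 UTC − 5h = 04:45 Uleph Prefecture.

04:45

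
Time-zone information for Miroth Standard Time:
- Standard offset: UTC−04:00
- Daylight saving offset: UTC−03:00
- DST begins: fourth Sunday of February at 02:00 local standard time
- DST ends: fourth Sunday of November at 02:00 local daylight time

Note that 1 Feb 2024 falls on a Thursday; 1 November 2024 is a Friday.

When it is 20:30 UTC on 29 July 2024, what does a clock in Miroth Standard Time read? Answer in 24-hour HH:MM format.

1 February 2024 is a Thursday, so the first Sunday is February 4 and the fourth is February 25.
1 November 2024 is a Friday, so the first Sunday is November 3 and the fourth is November 24.
At the standard offset (UTC−04:00), 20:30 UTC − 4h = 16:30 Miroth Standard Time standard time.
The standard-time date in Miroth Standard Time, 29 July 2024, lies within the daylight-saving period (25 February – 24 November), so Miroth Standard Time is on daylight time, UTC−03:00.
20:30 UTC − 3h = 17:30 local.

17:30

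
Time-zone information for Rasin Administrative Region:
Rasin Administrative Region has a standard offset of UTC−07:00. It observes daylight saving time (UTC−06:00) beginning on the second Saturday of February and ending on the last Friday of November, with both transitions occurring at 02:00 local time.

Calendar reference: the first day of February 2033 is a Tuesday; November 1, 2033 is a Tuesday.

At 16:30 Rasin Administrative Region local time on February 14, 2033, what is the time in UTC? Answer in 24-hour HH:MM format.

1 February 2033 is a Tuesday, so the first Saturday is February 5 and the second is February 12.
1 November 2033 is a Tuesday, so Fridays fall on 4, 11, 18, 25; the last is November 25.
Daylight saving runs 12 February – 25 November; February 14, 2033 is inside that window, so Rasin Administrative Region is at UTC−06:00.
16:30 local + 6h = 22:30 UTC.

22:30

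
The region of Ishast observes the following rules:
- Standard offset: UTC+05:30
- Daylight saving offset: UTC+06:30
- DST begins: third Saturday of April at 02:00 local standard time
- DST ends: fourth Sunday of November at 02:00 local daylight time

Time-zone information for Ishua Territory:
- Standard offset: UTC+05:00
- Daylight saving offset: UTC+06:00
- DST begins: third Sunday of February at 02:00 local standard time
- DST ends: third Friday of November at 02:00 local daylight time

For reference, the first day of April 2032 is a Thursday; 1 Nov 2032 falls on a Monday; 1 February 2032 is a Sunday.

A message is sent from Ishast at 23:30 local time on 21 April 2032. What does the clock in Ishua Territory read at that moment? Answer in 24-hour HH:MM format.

23:00

1 April 2032 is a Thursday, so the first Saturday is April 3 and the third is April 17.
1 November 2032 is a Monday, so the first Sunday is November 7 and the fourth is November 28.
21 April 2032 lies within the daylight-saving period (17 April – 28 November), so Ishast is on daylight time, UTC+06:30.
23:30 Ishast − 6h30m = 17:00 UTC.
1 February 2032 is a Sunday, so the first Sunday is February 1 and the third is February 15.
1 November 2032 is a Monday, so the first Friday is November 5 and the third is November 19.
At the standard offset (UTC+05:00), 17:00 UTC + 5h = 22:00 Ishua Territory standard time.
Daylight saving runs 15 February – 19 November; the standard-time date in Ishua Territory, 21 April 2032, is inside that window, so Ishua Territory is at UTC+06:00.
17:00 UTC + 6h = 23:00 Ishua Territory.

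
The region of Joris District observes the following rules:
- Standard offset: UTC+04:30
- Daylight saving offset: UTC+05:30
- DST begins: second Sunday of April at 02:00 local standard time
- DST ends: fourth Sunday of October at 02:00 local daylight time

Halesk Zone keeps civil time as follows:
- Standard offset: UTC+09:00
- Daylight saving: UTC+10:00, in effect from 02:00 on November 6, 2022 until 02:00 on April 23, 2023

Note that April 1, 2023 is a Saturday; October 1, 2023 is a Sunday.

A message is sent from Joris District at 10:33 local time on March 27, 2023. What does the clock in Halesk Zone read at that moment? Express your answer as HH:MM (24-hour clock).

1 April 2023 is a Saturday, so the first Sunday is April 2 and the second is April 9.
1 October 2023 is a Sunday, so the first Sunday is October 1 and the fourth is October 22.
March 27, 2023 does not fall between 9 April and 22 October, so daylight saving is not in effect and Joris District is at UTC+04:30.
10:33 Joris District − 4h30m = 06:03 UTC.
At the standard offset (UTC+09:00), 06:03 UTC + 9h = 15:03 Halesk Zone standard time.
The standard-time date in Halesk Zone, March 27, 2023, lies within the daylight-saving period (6 November 2022 – 23 April 2023), so Halesk Zone is on daylight time, UTC+10:00.
06:03 UTC + 10h = 16:03 Halesk Zone.

16:03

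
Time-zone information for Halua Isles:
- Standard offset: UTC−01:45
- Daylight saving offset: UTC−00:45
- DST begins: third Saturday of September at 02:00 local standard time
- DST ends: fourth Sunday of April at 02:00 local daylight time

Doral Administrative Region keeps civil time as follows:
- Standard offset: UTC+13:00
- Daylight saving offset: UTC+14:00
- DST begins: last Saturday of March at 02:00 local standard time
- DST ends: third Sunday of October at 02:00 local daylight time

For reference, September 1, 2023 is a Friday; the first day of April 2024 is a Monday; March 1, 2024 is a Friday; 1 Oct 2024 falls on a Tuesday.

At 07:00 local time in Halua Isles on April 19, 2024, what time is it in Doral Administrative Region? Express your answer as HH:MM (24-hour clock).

21:45

1 September 2023 is a Friday, so the first Saturday is September 2 and the third is September 16.
1 April 2024 is a Monday, so the first Sunday is April 7 and the fourth is April 28.
April 19, 2024 lies within the daylight-saving period (16 September 2023 – 28 April 2024), so Halua Isles is on daylight time, UTC−00:45.
07:00 Halua Isles + 0h45m = 07:45 UTC.
1 March 2024 is a Friday, so Saturdays fall on 2, 9, 16, 23, 30; the last is March 30.
1 October 2024 is a Tuesday, so the first Sunday is October 6 and the third is October 20.
At the standard offset (UTC+13:00), 07:45 UTC + 13h = 20:45 Doral Administrative Region standard time.
Daylight saving runs 30 March – 20 October; the standard-time date in Doral Administrative Region, April 19, 2024, is inside that window, so Doral Administrative Region is at UTC+14:00.
07:45 UTC + 14h = 21:45 Doral Administrative Region.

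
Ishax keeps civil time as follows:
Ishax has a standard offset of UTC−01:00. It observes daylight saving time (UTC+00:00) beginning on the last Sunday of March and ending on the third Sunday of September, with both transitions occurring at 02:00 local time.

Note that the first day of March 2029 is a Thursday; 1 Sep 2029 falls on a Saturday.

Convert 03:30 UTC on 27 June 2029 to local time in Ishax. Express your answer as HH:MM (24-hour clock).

03:30

1 March 2029 is a Thursday, so Sundays fall on 4, 11, 18, 25; the last is March 25.
1 September 2029 is a Saturday, so the first Sunday is September 2 and the third is September 16.
At the standard offset (UTC−01:00), 03:30 UTC − 1h = 02:30 Ishax standard time.
The standard-time date in Ishax, 27 June 2029, lies within the daylight-saving period (25 March – 16 September), so Ishax is on daylight time, UTC+00:00.
03:30 UTC + 0h = 03:30 local.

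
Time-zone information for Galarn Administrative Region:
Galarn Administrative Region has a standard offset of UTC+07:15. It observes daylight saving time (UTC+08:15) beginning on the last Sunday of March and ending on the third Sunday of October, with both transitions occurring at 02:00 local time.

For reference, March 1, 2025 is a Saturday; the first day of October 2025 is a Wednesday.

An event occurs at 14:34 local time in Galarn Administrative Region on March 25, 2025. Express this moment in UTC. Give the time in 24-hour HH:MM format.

07:19

1 March 2025 is a Saturday, so Sundays fall on 2, 9, 16, 23, 30; the last is March 30.
1 October 2025 is a Wednesday, so the first Sunday is October 5 and the third is October 19.
March 25, 2025 does not fall between 30 March and 19 October, so daylight saving is not in effect and Galarn Administrative Region is at UTC+07:15.
14:34 local − 7h15m = 07:19 UTC.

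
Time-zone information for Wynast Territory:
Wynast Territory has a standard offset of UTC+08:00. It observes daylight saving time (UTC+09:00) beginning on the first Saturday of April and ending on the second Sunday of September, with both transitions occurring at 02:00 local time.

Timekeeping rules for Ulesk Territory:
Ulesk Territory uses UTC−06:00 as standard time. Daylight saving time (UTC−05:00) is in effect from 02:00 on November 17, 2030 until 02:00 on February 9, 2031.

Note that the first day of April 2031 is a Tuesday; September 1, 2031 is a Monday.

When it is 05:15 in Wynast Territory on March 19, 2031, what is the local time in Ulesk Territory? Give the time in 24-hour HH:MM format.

1 April 2031 is a Tuesday, so the first Saturday is April 5.
1 September 2031 is a Monday, so the first Sunday is September 7 and the second is September 14.
Daylight saving runs 5 April – 14 September; March 19, 2031 is outside that window, so Wynast Territory is on standard time at UTC+08:00.
05:15 Wynast Territory − 8h = 21:15 UTC (rolling into the previous day, 18 March 2031).
At the standard offset (UTC−06:00), 21:15 UTC − 6h = 15:15 Ulesk Territory standard time.
The standard-time date in Ulesk Territory, March 18, 2031, is outside the daylight-saving period (17 November 2030 – 9 February 2031), so Ulesk Territory is on standard time, UTC−06:00.
21:15 UTC − 6h = 15:15 Ulesk Territory.

15:15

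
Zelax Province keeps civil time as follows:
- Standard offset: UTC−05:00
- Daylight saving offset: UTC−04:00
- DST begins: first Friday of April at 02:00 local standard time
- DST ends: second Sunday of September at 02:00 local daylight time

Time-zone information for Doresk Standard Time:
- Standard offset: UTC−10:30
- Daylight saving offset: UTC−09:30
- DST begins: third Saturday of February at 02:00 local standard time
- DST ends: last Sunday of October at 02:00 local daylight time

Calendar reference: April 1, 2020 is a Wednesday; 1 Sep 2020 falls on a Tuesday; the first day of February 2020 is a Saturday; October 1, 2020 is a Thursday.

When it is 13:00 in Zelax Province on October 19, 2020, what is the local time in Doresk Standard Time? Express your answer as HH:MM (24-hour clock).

08:30

1 April 2020 is a Wednesday, so the first Friday is April 3.
1 September 2020 is a Tuesday, so the first Sunday is September 6 and the second is September 13.
October 19, 2020 does not fall between 3 April and 13 September, so daylight saving is not in effect and Zelax Province is at UTC−05:00.
13:00 Zelax Province + 5h = 18:00 UTC.
1 February 2020 is a Saturday, so the first Saturday is February 1 and the third is February 15.
1 October 2020 is a Thursday, so Sundays fall on 4, 11, 18, 25; the last is October 25.
At the standard offset (UTC−10:30), 18:00 UTC − 10h30m = 07:30 Doresk Standard Time standard time.
The standard-time date in Doresk Standard Time, October 19, 2020, lies within the daylight-saving period (15 February – 25 October), so Doresk Standard Time is on daylight time, UTC−09:30.
18:00 UTC − 9h30m = 08:30 Doresk Standard Time.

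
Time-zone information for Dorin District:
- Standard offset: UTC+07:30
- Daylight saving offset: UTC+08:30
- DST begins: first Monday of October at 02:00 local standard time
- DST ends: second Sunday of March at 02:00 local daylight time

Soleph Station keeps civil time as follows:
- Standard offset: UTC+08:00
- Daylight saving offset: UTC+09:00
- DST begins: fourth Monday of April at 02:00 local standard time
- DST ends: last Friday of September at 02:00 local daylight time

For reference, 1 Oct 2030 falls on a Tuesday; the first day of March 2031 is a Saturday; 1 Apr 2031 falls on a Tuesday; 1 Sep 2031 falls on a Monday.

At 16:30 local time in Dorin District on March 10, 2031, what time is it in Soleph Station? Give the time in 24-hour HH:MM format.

1 October 2030 is a Tuesday, so the first Monday is October 7.
1 March 2031 is a Saturday, so the first Sunday is March 2 and the second is March 9.
March 10, 2031 does not fall between 7 October 2030 and 9 March 2031, so daylight saving is not in effect and Dorin District is at UTC+07:30.
16:30 Dorin District − 7h30m = 09:00 UTC.
1 April 2031 is a Tuesday, so the first Monday is April 7 and the fourth is April 28.
1 September 2031 is a Monday, so Fridays fall on 5, 12, 19, 26; the last is September 26.
At the standard offset (UTC+08:00), 09:00 UTC + 8h = 17:00 Soleph Station standard time.
The standard-time date in Soleph Station, March 10, 2031, is outside the daylight-saving period (28 April – 26 September), so Soleph Station is on standard time, UTC+08:00.
09:00 UTC + 8h = 17:00 Soleph Station.

17:00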